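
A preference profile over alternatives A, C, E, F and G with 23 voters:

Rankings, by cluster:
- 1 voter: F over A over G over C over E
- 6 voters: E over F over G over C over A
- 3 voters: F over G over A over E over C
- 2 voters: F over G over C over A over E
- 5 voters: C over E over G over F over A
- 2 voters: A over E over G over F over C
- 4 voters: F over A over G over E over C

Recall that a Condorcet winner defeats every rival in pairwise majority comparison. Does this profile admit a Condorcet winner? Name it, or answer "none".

Check each pair by majority over 23 ballots:
A vs C: 10 to 13, C.
A vs E: A wins 12–11.
A vs F: A preferred on 2 ballots; F wins 21–2.
A vs G: G, 16–7.
C vs E: E wins 15–8.
C vs F: C preferred on 5 ballots; F wins 18–5.
C–G: G 18–5.
E vs F: E preferred on 6+5+2 = 13 ballots; E wins 13–10.
E–G: E 13–10.
F–G: F 16–7.
Each alternative drops at least one matchup (A loses to C; C loses to E; E loses to A; F loses to E; G loses to E); the cycle A > E > C > A rules out a Condorcet winner.

none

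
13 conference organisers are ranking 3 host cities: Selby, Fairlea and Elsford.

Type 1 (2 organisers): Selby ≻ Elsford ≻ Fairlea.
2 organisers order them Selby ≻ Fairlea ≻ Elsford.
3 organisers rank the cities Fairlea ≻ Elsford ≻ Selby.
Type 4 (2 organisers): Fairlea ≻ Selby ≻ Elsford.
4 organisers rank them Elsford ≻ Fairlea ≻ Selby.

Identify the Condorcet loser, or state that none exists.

Pairwise majorities:
Selby–Fairlea: Fairlea 9–4.
Selby vs Elsford: 2+2+2 = 6 for Selby, 7 for Elsford — Elsford by 7–6.
Fairlea vs Elsford: Fairlea is ranked higher on 2+3+2 = 7 ballots, Elsford on 6. Fairlea wins 7–6.
Selby is beaten in every head-to-head and is the Condorcet loser.

Selby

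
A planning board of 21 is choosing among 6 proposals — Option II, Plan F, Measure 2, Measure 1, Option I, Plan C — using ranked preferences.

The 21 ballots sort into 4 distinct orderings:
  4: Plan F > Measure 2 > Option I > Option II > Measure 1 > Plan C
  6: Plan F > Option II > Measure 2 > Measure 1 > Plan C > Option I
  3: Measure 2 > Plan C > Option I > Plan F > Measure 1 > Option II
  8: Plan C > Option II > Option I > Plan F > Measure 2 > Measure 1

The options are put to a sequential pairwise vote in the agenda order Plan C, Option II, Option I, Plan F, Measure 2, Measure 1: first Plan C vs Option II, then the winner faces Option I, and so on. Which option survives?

Round 1: Plan C vs Option II — 11–10, Plan C advances.
Round 2: Plan C vs Option I — 17–4, Plan C advances.
Round 3: Plan C vs Plan F — 11–10, Plan C advances.
Round 4: Plan C vs Measure 2 — 8–13, Measure 2 advances.
Round 5: Measure 2 vs Measure 1 — 21–0, Measure 2 advances.
The agenda winner is Measure 2.

Measure 2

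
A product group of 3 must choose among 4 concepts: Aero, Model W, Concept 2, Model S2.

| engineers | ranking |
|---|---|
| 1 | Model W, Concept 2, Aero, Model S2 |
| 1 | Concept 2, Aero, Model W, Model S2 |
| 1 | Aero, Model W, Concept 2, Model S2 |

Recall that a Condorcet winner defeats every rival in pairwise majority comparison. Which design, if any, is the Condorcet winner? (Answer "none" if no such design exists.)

Check each pair by majority over 3 ballots:
Aero vs Model W: 2 to 1, Aero.
Aero vs Concept 2: 1 for Aero, 2 for Concept 2 — Concept 2 by 2–1.
Aero vs Model S2: 3 to 0, Aero.
Model W vs Concept 2: Model W preferred on 1+1 = 2 ballots; Model W wins 2–1.
Model W vs Model S2: 3 to 0, Model W.
Concept 2 vs Model S2: Concept 2 is ranked higher on 1+1+1 = 3 ballots, Model S2 on 0. Concept 2 wins 3–0.
Each design drops at least one matchup (Aero loses to Concept 2; Model W loses to Aero; Concept 2 loses to Model W; Model S2 loses to Aero); the cycle Aero → Model W → Concept 2 → Aero rules out a Condorcet winner.

none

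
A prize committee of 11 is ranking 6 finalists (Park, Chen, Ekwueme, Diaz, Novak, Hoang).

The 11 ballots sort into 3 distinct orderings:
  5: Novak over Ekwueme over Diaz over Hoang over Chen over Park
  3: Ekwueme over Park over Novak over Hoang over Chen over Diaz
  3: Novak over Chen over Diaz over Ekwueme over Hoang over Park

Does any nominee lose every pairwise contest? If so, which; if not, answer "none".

Pairwise majorities:
Park vs Chen: 3 to 8, Chen.
Park vs Ekwueme: 0 for Park, 11 for Ekwueme — Ekwueme by 11–0.
Park vs Diaz: 3 to 8, Diaz.
Park vs Novak: Novak, 8–3.
Park vs Hoang: Park preferred on 3 ballots; Hoang wins 8–3.
Chen vs Ekwueme: Ekwueme wins 8–3.
Chen–Diaz: Chen 6–5.
Chen vs Novak: Chen preferred on 0 ballots; Novak wins 11–0.
Chen–Hoang: Hoang 8–3.
Ekwueme vs Diaz: Ekwueme is ranked higher on 5+3 = 8 ballots, Diaz on 3. Ekwueme wins 8–3.
Ekwueme vs Novak: Novak wins 8–3.
Ekwueme vs Hoang: Ekwueme preferred on 5+3+3 = 11 ballots; Ekwueme wins 11–0.
Diaz vs Novak: 0 to 11, Novak.
Diaz vs Hoang: Diaz wins 8–3.
Novak vs Hoang: Novak is ranked higher on 5+3+3 = 11 ballots, Hoang on 0. Novak wins 11–0.
Only Park has no wins; Park is the Condorcet loser.

Park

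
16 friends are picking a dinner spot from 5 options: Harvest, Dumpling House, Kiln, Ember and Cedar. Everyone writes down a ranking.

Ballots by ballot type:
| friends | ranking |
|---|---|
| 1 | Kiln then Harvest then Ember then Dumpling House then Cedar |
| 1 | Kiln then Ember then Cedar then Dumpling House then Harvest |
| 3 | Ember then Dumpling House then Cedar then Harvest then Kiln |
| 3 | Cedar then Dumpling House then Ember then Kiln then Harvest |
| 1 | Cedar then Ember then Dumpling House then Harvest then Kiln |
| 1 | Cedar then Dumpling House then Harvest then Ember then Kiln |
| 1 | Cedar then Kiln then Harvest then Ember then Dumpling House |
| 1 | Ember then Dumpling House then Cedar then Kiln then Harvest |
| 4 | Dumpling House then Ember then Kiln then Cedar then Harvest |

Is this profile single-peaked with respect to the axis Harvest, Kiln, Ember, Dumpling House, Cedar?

no

Axis positions: Harvest=1, Kiln=2, Ember=3, Dumpling House=4, Cedar=5.
Ballot type 1 (peak Kiln at position 2): ranking walks positions 2-1-3-4-5, expanding outward from the peak — single-peaked.
Ballot type 2: ranking walks positions 2-3-5-4-1; Cedar is ranked above Dumpling House even though Dumpling House lies between Cedar and the peak Kiln on the axis — preferences dip and rise again. Not single-peaked.
Ballot type 3: ranking walks positions 3-4-5-1-2; Harvest is ranked above Kiln even though Kiln lies between Harvest and the peak Ember on the axis — preferences dip and rise again. Not single-peaked.
Ballot type 4 (peak Cedar at position 5): ranking walks positions 5-4-3-2-1, expanding outward from the peak — single-peaked.
Ballot type 5: ranking walks positions 5-3-4-1-2; Ember is ranked above Dumpling House even though Dumpling House lies between Ember and the peak Cedar on the axis — preferences dip and rise again. Not single-peaked.
Ballot type 6: ranking walks positions 5-4-1-3-2; Harvest is ranked above Ember even though Ember lies between Harvest and the peak Cedar on the axis — preferences dip and rise again. Not single-peaked.
Ballot type 7: ranking walks positions 5-2-1-3-4; Kiln is ranked above Dumpling House even though Dumpling House lies between Kiln and the peak Cedar on the axis — preferences dip and rise again. Not single-peaked.
Ballot type 8 (peak Ember at position 3): ranking walks positions 3-4-5-2-1, expanding outward from the peak — single-peaked.
Ballot type 9 (peak Dumpling House at position 4): ranking walks positions 4-3-2-5-1, expanding outward from the peak — single-peaked.
Ballot type 2 violates single-peakedness, so the profile is not single-peaked on this axis.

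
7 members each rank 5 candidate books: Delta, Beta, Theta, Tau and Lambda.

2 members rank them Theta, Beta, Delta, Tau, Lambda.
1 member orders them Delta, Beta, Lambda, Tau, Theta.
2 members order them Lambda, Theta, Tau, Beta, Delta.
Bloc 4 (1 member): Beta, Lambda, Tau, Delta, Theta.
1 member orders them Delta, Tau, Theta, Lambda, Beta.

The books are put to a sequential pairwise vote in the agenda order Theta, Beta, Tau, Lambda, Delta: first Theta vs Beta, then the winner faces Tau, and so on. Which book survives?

Delta

Round 1: Theta vs Beta — 5–2, Theta advances.
Round 2: Theta vs Tau — 4–3, Theta advances.
Round 3: Theta vs Lambda — 3–4, Lambda advances.
Round 4: Lambda vs Delta — 3–4, Delta advances.
The agenda winner is Delta.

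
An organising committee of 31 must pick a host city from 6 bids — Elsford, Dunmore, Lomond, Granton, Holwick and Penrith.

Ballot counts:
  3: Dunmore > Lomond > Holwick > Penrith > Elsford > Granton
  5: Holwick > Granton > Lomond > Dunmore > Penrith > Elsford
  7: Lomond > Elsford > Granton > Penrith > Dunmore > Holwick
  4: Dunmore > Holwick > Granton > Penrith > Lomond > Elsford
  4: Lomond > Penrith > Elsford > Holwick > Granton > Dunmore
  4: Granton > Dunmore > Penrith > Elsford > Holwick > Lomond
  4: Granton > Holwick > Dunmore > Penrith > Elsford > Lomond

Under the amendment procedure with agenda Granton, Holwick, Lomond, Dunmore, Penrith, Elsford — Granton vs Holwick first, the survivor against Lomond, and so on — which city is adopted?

Dunmore

Round 1: Granton vs Holwick — 15–16, Holwick advances.
Round 2: Holwick vs Lomond — 17–14, Holwick advances.
Round 3: Holwick vs Dunmore — 13–18, Dunmore advances.
Round 4: Dunmore vs Penrith — 20–11, Dunmore advances.
Round 5: Dunmore vs Elsford — 20–11, Dunmore advances.
The agenda winner is Dunmore.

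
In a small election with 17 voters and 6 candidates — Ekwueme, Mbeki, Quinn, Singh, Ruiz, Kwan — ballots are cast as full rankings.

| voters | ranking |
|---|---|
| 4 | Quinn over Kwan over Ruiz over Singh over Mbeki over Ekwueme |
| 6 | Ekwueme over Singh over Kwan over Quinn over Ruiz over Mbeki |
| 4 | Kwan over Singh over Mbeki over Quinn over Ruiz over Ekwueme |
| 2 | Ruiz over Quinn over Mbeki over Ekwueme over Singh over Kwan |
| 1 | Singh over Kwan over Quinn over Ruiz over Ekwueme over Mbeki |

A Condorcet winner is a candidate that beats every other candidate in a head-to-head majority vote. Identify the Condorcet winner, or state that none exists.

Pairwise majorities:
Ekwueme vs Mbeki: 7 to 10, Mbeki.
Ekwueme vs Quinn: Ekwueme preferred on 6 ballots; Quinn wins 11–6.
Ekwueme vs Singh: 8 to 9, Singh.
Ekwueme vs Ruiz: 6 to 11, Ruiz.
Ekwueme vs Kwan: Ekwueme is ranked higher on 6+2 = 8 ballots, Kwan on 9. Kwan wins 9–8.
Mbeki vs Quinn: Mbeki preferred on 4 ballots; Quinn wins 13–4.
Mbeki vs Singh: Mbeki preferred on 2 ballots; Singh wins 15–2.
Mbeki vs Ruiz: Mbeki is ranked higher on 4 ballots, Ruiz on 13. Ruiz wins 13–4.
Mbeki vs Kwan: 2 to 15, Kwan.
Quinn vs Singh: Quinn preferred on 4+2 = 6 ballots; Singh wins 11–6.
Quinn vs Ruiz: 15 to 2, Quinn.
Quinn vs Kwan: 4+2 = 6 for Quinn, 11 for Kwan — Kwan by 11–6.
Singh vs Ruiz: 6+4+1 = 11 for Singh, 6 for Ruiz — Singh by 11–6.
Singh vs Kwan: 9 to 8, Singh.
Ruiz vs Kwan: 2 to 15, Kwan.
Singh wins every pairwise contest, so Singh is the Condorcet winner.

Singh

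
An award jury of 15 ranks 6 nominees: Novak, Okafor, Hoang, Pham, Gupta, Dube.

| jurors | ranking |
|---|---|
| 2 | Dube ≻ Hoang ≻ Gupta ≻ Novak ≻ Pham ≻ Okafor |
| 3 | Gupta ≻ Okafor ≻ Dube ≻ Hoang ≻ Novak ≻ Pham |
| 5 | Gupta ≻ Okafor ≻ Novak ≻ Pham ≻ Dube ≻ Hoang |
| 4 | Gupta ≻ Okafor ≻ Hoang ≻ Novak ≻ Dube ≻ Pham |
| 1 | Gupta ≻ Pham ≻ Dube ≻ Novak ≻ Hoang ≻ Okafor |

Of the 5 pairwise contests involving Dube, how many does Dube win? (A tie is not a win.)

2

Dube against each rival (15 jurors):
Dube vs Novak: Novak wins 9–6.
Dube vs Okafor: Dube preferred on 2+1 = 3 ballots; Okafor wins 12–3.
Dube vs Hoang: Dube, 11–4.
Dube–Pham: Dube 9–6.
Dube vs Gupta: 2 to 13, Gupta.
Dube beats Hoang, Pham; loses to Novak, Okafor, Gupta — 2 pairwise wins.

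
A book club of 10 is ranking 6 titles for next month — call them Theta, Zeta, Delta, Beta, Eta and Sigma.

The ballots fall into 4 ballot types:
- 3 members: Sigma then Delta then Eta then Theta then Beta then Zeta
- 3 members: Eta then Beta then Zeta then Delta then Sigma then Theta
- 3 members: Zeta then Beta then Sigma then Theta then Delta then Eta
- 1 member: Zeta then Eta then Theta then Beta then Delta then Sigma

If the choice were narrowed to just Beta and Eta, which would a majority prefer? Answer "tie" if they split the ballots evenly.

Ballots ranking Beta above Eta: 3.
Ballots ranking Eta above Beta: 10 − 3 = 7.
Eta wins the head-to-head 7–3.

Eta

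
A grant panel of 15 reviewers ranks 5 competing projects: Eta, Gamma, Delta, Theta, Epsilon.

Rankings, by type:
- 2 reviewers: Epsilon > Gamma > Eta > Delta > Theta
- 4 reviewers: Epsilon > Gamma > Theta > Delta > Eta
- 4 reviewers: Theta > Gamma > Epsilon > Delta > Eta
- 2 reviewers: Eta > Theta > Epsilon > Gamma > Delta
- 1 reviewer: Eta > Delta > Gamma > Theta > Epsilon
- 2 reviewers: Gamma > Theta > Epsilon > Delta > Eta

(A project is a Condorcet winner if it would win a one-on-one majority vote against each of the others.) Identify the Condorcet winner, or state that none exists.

none

Check each pair by majority over 15 ballots:
Eta vs Gamma: Gamma, 12–3.
Eta–Delta: Delta 10–5.
Eta vs Theta: Theta wins 10–5.
Eta vs Epsilon: Eta is ranked higher on 2+1 = 3 ballots, Epsilon on 12. Epsilon wins 12–3.
Gamma–Delta: Gamma 14–1.
Gamma vs Theta: 2+4+1+2 = 9 for Gamma, 6 for Theta — Gamma by 9–6.
Gamma vs Epsilon: 4+1+2 = 7 for Gamma, 8 for Epsilon — Epsilon by 8–7.
Delta vs Theta: Delta is ranked higher on 2+1 = 3 ballots, Theta on 12. Theta wins 12–3.
Delta vs Epsilon: Epsilon, 14–1.
Theta vs Epsilon: 9 to 6, Theta.
Each project drops at least one matchup (Eta loses to Gamma; Gamma loses to Epsilon; Delta loses to Gamma; Theta loses to Gamma; Epsilon loses to Theta); the cycle Gamma > Theta > Epsilon > Gamma rules out a Condorcet winner.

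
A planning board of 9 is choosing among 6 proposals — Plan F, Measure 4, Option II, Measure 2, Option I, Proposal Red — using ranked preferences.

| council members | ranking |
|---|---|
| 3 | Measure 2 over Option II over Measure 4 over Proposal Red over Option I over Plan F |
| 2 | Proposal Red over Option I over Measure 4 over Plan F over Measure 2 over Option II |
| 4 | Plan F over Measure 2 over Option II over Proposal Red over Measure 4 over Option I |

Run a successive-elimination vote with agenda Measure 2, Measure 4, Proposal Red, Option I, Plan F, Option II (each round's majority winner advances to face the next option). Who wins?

Plan F

Round 1: Measure 2 vs Measure 4 — 7–2, Measure 2 advances.
Round 2: Measure 2 vs Proposal Red — 7–2, Measure 2 advances.
Round 3: Measure 2 vs Option I — 7–2, Measure 2 advances.
Round 4: Measure 2 vs Plan F — 3–6, Plan F advances.
Round 5: Plan F vs Option II — 6–3, Plan F advances.
The agenda winner is Plan F.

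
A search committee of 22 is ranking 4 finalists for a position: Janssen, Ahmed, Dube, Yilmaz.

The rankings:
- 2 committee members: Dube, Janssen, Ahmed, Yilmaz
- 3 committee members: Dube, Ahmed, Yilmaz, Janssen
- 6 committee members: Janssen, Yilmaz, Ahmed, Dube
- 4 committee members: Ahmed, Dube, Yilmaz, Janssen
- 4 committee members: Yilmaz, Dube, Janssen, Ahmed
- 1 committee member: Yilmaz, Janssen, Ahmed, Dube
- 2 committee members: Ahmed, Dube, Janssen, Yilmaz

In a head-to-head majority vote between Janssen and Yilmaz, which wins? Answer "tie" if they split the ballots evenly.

Ballots ranking Janssen above Yilmaz: 2 + 6 + 2 = 10.
Ballots ranking Yilmaz above Janssen: 22 − 10 = 12.
Yilmaz wins the head-to-head 12–10.

Yilmaz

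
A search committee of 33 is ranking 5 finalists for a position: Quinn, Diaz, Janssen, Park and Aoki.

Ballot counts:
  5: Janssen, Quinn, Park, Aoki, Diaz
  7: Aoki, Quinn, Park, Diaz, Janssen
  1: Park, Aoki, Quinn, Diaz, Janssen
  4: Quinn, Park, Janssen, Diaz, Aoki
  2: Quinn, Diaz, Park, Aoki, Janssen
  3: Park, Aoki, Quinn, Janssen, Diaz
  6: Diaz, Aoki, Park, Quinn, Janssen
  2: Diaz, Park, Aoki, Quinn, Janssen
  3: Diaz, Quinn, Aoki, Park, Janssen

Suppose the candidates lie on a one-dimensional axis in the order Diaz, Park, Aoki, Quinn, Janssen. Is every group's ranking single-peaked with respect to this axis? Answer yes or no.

Axis positions: Diaz=1, Park=2, Aoki=3, Quinn=4, Janssen=5.
Group 1: ranking walks positions 5-4-2-3-1; Park is ranked above Aoki even though Aoki lies between Park and the peak Janssen on the axis — preferences dip and rise again. Not single-peaked.
Group 2 (peak Aoki at position 3): ranking walks positions 3-4-2-1-5, expanding outward from the peak — single-peaked.
Group 3 (peak Park at position 2): ranking walks positions 2-3-4-1-5, expanding outward from the peak — single-peaked.
Group 4: ranking walks positions 4-2-5-1-3; Park is ranked above Aoki even though Aoki lies between Park and the peak Quinn on the axis — preferences dip and rise again. Not single-peaked.
Group 5: ranking walks positions 4-1-2-3-5; Diaz is ranked above Aoki even though Aoki lies between Diaz and the peak Quinn on the axis — preferences dip and rise again. Not single-peaked.
Group 6 (peak Park at position 2): ranking walks positions 2-3-4-5-1, expanding outward from the peak — single-peaked.
Group 7: ranking walks positions 1-3-2-4-5; Aoki is ranked above Park even though Park lies between Aoki and the peak Diaz on the axis — preferences dip and rise again. Not single-peaked.
Group 8 (peak Diaz at position 1): ranking walks positions 1-2-3-4-5, expanding outward from the peak — single-peaked.
Group 9: ranking walks positions 1-4-3-2-5; Quinn is ranked above Park even though Park lies between Quinn and the peak Diaz on the axis — preferences dip and rise again. Not single-peaked.
Group 1 violates single-peakedness, so the profile is not single-peaked on this axis.

no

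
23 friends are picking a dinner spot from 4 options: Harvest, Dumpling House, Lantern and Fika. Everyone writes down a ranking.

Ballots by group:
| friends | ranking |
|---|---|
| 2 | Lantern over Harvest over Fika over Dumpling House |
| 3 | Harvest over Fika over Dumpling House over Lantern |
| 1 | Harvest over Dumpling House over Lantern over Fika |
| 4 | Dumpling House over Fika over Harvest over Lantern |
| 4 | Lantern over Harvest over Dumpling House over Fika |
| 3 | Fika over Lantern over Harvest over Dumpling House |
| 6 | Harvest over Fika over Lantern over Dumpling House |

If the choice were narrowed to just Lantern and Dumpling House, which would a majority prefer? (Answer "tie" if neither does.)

Ballots ranking Lantern above Dumpling House: 2 + 4 + 3 + 6 = 15.
Ballots ranking Dumpling House above Lantern: 23 − 15 = 8.
Lantern wins the head-to-head 15–8.

Lantern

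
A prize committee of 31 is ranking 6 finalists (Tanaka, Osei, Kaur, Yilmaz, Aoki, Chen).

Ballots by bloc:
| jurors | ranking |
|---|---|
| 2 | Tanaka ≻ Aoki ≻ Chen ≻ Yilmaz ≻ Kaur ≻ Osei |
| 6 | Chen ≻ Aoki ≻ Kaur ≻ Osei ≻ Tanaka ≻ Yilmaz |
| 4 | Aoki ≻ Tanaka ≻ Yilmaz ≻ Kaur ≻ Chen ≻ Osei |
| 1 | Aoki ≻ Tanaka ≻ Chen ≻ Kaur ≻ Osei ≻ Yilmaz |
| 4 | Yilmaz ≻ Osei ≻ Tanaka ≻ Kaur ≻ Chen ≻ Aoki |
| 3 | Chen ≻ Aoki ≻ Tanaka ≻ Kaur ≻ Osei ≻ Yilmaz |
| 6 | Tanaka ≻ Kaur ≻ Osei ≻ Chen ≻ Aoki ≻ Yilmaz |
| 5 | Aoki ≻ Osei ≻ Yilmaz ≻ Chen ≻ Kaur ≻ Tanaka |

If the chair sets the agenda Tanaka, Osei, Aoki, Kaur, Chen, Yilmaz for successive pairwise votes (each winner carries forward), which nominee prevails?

Chen

Round 1: Tanaka vs Osei — 16–15, Tanaka advances.
Round 2: Tanaka vs Aoki — 12–19, Aoki advances.
Round 3: Aoki vs Kaur — 21–10, Aoki advances.
Round 4: Aoki vs Chen — 12–19, Chen advances.
Round 5: Chen vs Yilmaz — 18–13, Chen advances.
Chen survives the agenda.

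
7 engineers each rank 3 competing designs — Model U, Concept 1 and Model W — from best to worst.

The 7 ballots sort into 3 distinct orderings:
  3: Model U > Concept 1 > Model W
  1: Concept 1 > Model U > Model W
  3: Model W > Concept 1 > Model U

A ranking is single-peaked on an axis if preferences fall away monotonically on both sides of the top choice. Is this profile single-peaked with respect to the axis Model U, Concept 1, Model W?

Axis positions: Model U=1, Concept 1=2, Model W=3.
Cluster 1 (peak Model U at position 1): ranking walks positions 1-2-3, expanding outward from the peak — single-peaked.
Cluster 2 (peak Concept 1 at position 2): ranking walks positions 2-1-3, expanding outward from the peak — single-peaked.
Cluster 3 (peak Model W at position 3): ranking walks positions 3-2-1, expanding outward from the peak — single-peaked.
Every ranking is single-peaked on this axis.

yes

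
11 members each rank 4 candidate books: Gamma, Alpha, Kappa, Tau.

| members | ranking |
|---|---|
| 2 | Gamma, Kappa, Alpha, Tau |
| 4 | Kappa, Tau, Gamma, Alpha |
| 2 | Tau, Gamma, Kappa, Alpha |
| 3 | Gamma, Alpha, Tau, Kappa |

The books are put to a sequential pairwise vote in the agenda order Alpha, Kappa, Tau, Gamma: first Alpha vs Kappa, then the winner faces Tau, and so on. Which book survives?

Gamma

Round 1: Alpha vs Kappa — 3–8, Kappa advances.
Round 2: Kappa vs Tau — 6–5, Kappa advances.
Round 3: Kappa vs Gamma — 4–7, Gamma advances.
The agenda winner is Gamma.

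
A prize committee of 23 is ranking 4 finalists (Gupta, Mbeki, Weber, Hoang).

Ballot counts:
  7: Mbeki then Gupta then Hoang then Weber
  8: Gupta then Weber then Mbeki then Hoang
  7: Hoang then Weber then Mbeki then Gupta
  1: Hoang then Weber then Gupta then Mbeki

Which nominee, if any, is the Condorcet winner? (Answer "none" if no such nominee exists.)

Head-to-head results (23 jurors):
Gupta vs Mbeki: Mbeki wins 14–9.
Gupta vs Weber: Gupta, 15–8.
Gupta–Hoang: Gupta 15–8.
Mbeki vs Weber: Weber wins 16–7.
Mbeki vs Hoang: Mbeki, 15–8.
Weber–Hoang: Hoang 15–8.
Each nominee drops at least one matchup (Gupta loses to Mbeki; Mbeki loses to Weber; Weber loses to Gupta; Hoang loses to Gupta); the cycle Gupta → Weber → Mbeki → Gupta rules out a Condorcet winner.

none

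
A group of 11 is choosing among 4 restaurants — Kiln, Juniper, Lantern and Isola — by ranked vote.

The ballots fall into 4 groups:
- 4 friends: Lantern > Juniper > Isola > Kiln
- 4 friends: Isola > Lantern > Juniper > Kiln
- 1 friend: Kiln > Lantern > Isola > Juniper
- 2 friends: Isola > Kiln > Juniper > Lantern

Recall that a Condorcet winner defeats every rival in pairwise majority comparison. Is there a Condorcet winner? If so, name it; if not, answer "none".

Pairwise majorities:
Kiln–Juniper: Juniper 8–3.
Kiln vs Lantern: 1+2 = 3 for Kiln, 8 for Lantern — Lantern by 8–3.
Kiln vs Isola: Isola, 10–1.
Juniper vs Lantern: 2 to 9, Lantern.
Juniper vs Isola: Juniper preferred on 4 ballots; Isola wins 7–4.
Lantern–Isola: Isola 6–5.
Isola beats each of Kiln, Juniper, Lantern — Isola is the Condorcet winner.

Isola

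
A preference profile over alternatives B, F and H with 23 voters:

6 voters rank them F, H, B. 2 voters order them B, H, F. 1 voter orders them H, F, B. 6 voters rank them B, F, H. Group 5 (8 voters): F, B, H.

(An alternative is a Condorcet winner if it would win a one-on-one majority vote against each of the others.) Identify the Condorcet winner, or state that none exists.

F

Check each pair by majority over 23 ballots:
B vs F: 8 to 15, F.
B vs H: B is ranked higher on 2+6+8 = 16 ballots, H on 7. B wins 16–7.
F vs H: 20 to 3, F.
F wins every pairwise contest, so F is the Condorcet winner.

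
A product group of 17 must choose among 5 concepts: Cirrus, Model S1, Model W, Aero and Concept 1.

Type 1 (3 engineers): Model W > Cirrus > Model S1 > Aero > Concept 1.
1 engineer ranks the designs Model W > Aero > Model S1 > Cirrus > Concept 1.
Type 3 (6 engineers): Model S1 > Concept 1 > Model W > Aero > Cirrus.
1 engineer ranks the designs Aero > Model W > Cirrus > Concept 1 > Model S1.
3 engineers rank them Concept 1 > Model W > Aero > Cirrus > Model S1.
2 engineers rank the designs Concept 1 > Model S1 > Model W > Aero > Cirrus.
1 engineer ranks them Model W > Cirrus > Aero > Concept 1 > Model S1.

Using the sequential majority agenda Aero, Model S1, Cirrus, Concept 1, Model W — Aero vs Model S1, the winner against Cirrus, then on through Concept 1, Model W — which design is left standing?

Round 1: Aero vs Model S1 — 6–11, Model S1 advances.
Round 2: Model S1 vs Cirrus — 9–8, Model S1 advances.
Round 3: Model S1 vs Concept 1 — 10–7, Model S1 advances.
Round 4: Model S1 vs Model W — 8–9, Model W advances.
The agenda winner is Model W.

Model W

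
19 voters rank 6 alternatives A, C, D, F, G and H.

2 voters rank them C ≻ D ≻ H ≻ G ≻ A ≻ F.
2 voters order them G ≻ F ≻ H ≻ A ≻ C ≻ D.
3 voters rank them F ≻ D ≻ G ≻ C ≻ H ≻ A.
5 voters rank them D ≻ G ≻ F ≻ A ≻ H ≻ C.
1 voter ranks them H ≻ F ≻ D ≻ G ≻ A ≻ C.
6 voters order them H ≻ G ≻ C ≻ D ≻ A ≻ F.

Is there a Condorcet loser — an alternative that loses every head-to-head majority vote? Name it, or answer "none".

Pairwise majorities:
A vs C: 8 to 11, C.
A vs D: 2 for A, 17 for D — D by 17–2.
A vs F: A preferred on 2+6 = 8 ballots; F wins 11–8.
A–G: G 19–0.
A vs H: H wins 14–5.
C vs D: C, 10–9.
C vs F: F, 11–8.
C vs G: 2 to 17, G.
C vs H: H, 14–5.
D vs F: D is ranked higher on 2+5+6 = 13 ballots, F on 6. D wins 13–6.
D vs G: D, 11–8.
D vs H: D wins 10–9.
F vs G: 4 to 15, G.
F–H: F 10–9.
G–H: G 10–9.
Only A has no wins; A is the Condorcet loser.

A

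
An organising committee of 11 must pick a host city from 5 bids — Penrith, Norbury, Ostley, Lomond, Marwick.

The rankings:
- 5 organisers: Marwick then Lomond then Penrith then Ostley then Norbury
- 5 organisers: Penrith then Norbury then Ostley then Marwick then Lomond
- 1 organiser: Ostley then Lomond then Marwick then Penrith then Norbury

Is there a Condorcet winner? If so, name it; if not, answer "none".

Pairwise majorities:
Penrith vs Norbury: Penrith wins 11–0.
Penrith vs Ostley: Penrith wins 10–1.
Penrith–Lomond: Lomond 6–5.
Penrith vs Marwick: Marwick, 6–5.
Norbury–Ostley: Ostley 6–5.
Norbury vs Lomond: Lomond, 6–5.
Norbury vs Marwick: Marwick wins 6–5.
Ostley–Lomond: Ostley 6–5.
Ostley vs Marwick: Ostley, 6–5.
Lomond vs Marwick: Marwick wins 10–1.
Each city drops at least one matchup (Penrith loses to Lomond; Norbury loses to Penrith; Ostley loses to Penrith; Lomond loses to Ostley; Marwick loses to Ostley); the cycle Penrith → Ostley → Lomond → Penrith rules out a Condorcet winner.

none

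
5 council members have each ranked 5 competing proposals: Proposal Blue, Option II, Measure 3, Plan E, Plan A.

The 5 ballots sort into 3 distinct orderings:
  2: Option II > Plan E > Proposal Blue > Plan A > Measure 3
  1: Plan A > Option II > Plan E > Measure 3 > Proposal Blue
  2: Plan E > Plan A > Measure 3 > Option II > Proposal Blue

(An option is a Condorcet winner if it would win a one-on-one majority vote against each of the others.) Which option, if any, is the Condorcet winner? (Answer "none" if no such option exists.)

Pairwise majorities:
Proposal Blue vs Option II: Proposal Blue is ranked higher on 0 ballots, Option II on 5. Option II wins 5–0.
Proposal Blue vs Measure 3: Proposal Blue preferred on 2 ballots; Measure 3 wins 3–2.
Proposal Blue vs Plan E: Proposal Blue is ranked higher on 0 ballots, Plan E on 5. Plan E wins 5–0.
Proposal Blue vs Plan A: 2 to 3, Plan A.
Option II vs Measure 3: Option II preferred on 2+1 = 3 ballots; Option II wins 3–2.
Option II vs Plan E: Option II preferred on 2+1 = 3 ballots; Option II wins 3–2.
Option II vs Plan A: 2 for Option II, 3 for Plan A — Plan A by 3–2.
Measure 3 vs Plan E: Measure 3 is ranked higher on 0 ballots, Plan E on 5. Plan E wins 5–0.
Measure 3 vs Plan A: Measure 3 preferred on 0 ballots; Plan A wins 5–0.
Plan E vs Plan A: 2+2 = 4 for Plan E, 1 for Plan A — Plan E by 4–1.
No option is unbeaten: Proposal Blue loses to Option II; Option II loses to Plan A; Measure 3 loses to Option II; Plan E loses to Option II; Plan A loses to Plan E. In particular Option II > Plan E > Plan A > Option II is a majority cycle — no Condorcet winner exists.

none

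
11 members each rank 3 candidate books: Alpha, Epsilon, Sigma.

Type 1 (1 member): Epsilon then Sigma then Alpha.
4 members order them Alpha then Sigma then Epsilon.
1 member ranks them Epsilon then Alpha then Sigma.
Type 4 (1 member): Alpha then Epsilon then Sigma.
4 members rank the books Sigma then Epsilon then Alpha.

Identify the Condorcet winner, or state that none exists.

none

Pairwise majorities:
Alpha vs Epsilon: Epsilon wins 6–5.
Alpha vs Sigma: Alpha, 6–5.
Epsilon vs Sigma: Sigma, 8–3.
Each book drops at least one matchup (Alpha loses to Epsilon; Epsilon loses to Sigma; Sigma loses to Alpha); the cycle Alpha > Sigma > Epsilon > Alpha rules out a Condorcet winner.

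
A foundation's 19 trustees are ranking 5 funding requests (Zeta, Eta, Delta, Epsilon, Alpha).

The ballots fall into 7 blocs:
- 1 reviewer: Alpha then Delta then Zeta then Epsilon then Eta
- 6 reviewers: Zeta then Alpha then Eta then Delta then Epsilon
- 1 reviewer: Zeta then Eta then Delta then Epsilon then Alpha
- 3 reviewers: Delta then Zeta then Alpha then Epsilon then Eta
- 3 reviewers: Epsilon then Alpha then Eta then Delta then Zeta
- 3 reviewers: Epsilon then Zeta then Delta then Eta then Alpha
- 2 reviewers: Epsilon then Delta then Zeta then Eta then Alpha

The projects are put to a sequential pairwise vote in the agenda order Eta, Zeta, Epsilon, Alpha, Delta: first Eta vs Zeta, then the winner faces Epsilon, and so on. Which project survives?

Round 1: Eta vs Zeta — 3–16, Zeta advances.
Round 2: Zeta vs Epsilon — 11–8, Zeta advances.
Round 3: Zeta vs Alpha — 15–4, Zeta advances.
Round 4: Zeta vs Delta — 10–9, Zeta advances.
Zeta survives the agenda.

Zeta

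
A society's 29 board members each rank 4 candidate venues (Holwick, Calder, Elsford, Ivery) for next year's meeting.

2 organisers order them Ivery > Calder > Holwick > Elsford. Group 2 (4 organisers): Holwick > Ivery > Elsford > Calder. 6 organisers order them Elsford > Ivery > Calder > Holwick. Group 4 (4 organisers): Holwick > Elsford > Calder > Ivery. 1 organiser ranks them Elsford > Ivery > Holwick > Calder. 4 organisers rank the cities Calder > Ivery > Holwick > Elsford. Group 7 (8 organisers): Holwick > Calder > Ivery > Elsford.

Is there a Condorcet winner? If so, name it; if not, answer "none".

Holwick

Head-to-head results (29 organisers):
Holwick vs Calder: 4+4+1+8 = 17 for Holwick, 12 for Calder — Holwick by 17–12.
Holwick vs Elsford: 22 to 7, Holwick.
Holwick vs Ivery: 4+4+8 = 16 for Holwick, 13 for Ivery — Holwick by 16–13.
Calder vs Elsford: Calder is ranked higher on 2+4+8 = 14 ballots, Elsford on 15. Elsford wins 15–14.
Calder vs Ivery: 4+4+8 = 16 for Calder, 13 for Ivery — Calder by 16–13.
Elsford vs Ivery: Elsford is ranked higher on 6+4+1 = 11 ballots, Ivery on 18. Ivery wins 18–11.
Holwick wins every pairwise contest, so Holwick is the Condorcet winner.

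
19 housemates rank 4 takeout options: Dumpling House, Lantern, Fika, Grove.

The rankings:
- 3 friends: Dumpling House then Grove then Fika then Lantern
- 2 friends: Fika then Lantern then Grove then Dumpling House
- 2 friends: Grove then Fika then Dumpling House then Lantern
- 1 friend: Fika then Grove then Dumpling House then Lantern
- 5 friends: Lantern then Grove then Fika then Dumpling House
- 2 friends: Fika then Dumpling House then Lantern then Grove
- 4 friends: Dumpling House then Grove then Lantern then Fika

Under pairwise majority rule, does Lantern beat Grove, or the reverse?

Ballots ranking Lantern above Grove: 2 + 5 + 2 = 9.
Ballots ranking Grove above Lantern: 19 − 9 = 10.
Grove wins the head-to-head 10–9.

Grove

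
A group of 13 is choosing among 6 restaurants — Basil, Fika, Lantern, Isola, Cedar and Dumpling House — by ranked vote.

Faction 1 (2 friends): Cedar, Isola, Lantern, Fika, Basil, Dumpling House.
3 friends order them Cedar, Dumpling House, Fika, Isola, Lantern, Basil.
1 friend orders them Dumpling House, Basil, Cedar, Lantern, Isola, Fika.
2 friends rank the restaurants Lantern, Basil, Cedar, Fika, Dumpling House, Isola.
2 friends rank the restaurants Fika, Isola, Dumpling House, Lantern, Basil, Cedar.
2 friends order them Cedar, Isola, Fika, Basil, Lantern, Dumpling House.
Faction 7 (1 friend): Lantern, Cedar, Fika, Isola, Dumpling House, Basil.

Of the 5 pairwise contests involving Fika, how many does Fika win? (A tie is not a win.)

4

Fika against each rival (13 friends):
Fika vs Basil: 10 to 3, Fika.
Fika vs Lantern: Fika is ranked higher on 3+2+2 = 7 ballots, Lantern on 6. Fika wins 7–6.
Fika vs Isola: 3+2+2+1 = 8 for Fika, 5 for Isola — Fika by 8–5.
Fika vs Cedar: Cedar wins 11–2.
Fika vs Dumpling House: 2+2+2+2+1 = 9 for Fika, 4 for Dumpling House — Fika by 9–4.
Fika beats Basil, Lantern, Isola, Dumpling House; loses to Cedar — 4 pairwise wins.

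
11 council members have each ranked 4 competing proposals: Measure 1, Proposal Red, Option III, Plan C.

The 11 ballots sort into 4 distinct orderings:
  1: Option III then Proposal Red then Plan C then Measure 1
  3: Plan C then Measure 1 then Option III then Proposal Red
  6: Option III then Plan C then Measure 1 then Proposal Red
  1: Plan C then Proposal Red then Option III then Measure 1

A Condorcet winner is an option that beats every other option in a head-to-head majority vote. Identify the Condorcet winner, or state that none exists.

Pairwise majorities:
Measure 1 vs Proposal Red: Measure 1 preferred on 3+6 = 9 ballots; Measure 1 wins 9–2.
Measure 1 vs Option III: Measure 1 is ranked higher on 3 ballots, Option III on 8. Option III wins 8–3.
Measure 1 vs Plan C: Measure 1 preferred on 0 ballots; Plan C wins 11–0.
Proposal Red vs Option III: Option III, 10–1.
Proposal Red vs Plan C: Plan C, 10–1.
Option III vs Plan C: Option III is ranked higher on 1+6 = 7 ballots, Plan C on 4. Option III wins 7–4.
Only Option III has no losses; Option III is the Condorcet winner.

Option III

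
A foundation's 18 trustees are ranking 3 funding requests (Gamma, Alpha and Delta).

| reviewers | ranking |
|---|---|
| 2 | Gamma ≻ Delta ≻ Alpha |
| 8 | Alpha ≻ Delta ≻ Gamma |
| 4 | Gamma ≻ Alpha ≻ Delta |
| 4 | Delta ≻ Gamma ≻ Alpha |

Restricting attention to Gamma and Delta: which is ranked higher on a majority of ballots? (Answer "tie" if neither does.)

Ballots ranking Gamma above Delta: 2 + 4 = 6.
Ballots ranking Delta above Gamma: 18 − 6 = 12.
Delta wins the head-to-head 12–6.

Delta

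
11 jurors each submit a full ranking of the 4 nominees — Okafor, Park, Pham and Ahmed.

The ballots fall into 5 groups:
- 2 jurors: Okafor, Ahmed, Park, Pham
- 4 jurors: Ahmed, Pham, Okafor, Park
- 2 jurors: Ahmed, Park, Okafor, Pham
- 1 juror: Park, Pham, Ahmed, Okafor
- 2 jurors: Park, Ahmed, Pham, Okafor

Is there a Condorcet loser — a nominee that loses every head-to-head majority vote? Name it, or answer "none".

Pairwise majorities:
Okafor vs Park: Okafor is ranked higher on 2+4 = 6 ballots, Park on 5. Okafor wins 6–5.
Okafor vs Pham: 2+2 = 4 for Okafor, 7 for Pham — Pham by 7–4.
Okafor–Ahmed: Ahmed 9–2.
Park vs Pham: 2+2+1+2 = 7 for Park, 4 for Pham — Park by 7–4.
Park vs Ahmed: 3 to 8, Ahmed.
Pham vs Ahmed: 1 for Pham, 10 for Ahmed — Ahmed by 10–1.
Every nominee wins at least one matchup (Okafor beats Park; Park beats Pham; Pham beats Okafor; Ahmed beats Okafor), so there is no Condorcet loser.

none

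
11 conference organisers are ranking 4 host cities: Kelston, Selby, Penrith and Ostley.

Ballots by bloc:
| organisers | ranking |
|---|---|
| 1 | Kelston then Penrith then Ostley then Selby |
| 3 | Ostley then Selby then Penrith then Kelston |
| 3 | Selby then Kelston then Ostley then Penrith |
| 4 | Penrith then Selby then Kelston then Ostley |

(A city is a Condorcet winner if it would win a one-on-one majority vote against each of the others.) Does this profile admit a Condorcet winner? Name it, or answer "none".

Selby

Pairwise majorities:
Kelston vs Selby: Kelston is ranked higher on 1 ballot, Selby on 10. Selby wins 10–1.
Kelston vs Penrith: 4 to 7, Penrith.
Kelston vs Ostley: 8 to 3, Kelston.
Selby vs Penrith: Selby is ranked higher on 3+3 = 6 ballots, Penrith on 5. Selby wins 6–5.
Selby vs Ostley: 3+4 = 7 for Selby, 4 for Ostley — Selby by 7–4.
Penrith vs Ostley: 1+4 = 5 for Penrith, 6 for Ostley — Ostley by 6–5.
Selby beats each of Kelston, Penrith, Ostley — Selby is the Condorcet winner.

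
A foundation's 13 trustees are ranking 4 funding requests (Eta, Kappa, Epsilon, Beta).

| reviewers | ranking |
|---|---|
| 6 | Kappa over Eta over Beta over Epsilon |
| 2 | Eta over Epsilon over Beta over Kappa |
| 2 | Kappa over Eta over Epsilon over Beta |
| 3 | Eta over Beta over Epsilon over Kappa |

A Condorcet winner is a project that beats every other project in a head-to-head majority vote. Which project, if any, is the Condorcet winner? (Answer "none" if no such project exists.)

Head-to-head results (13 reviewers):
Eta vs Kappa: Kappa, 8–5.
Eta vs Epsilon: Eta wins 13–0.
Eta vs Beta: Eta, 13–0.
Kappa vs Epsilon: Kappa wins 8–5.
Kappa–Beta: Kappa 8–5.
Epsilon–Beta: Beta 9–4.
Kappa beats each of Eta, Epsilon, Beta — Kappa is the Condorcet winner.

Kappa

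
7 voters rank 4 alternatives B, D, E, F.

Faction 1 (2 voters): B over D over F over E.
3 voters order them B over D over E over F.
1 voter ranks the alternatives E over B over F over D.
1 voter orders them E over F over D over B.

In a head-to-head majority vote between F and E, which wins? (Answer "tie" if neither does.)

Ballots ranking F above E: 2.
Ballots ranking E above F: 7 − 2 = 5.
E wins the head-to-head 5–2.

E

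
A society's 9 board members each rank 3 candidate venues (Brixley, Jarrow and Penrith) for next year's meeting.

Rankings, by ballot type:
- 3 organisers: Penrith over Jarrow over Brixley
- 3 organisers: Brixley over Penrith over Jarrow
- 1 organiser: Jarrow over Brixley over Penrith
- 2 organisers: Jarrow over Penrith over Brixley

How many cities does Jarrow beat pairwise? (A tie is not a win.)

Jarrow against each rival (9 organisers):
Jarrow–Brixley: Jarrow 6–3.
Jarrow vs Penrith: Penrith, 6–3.
Jarrow beats Brixley; loses to Penrith — 1 pairwise win.

1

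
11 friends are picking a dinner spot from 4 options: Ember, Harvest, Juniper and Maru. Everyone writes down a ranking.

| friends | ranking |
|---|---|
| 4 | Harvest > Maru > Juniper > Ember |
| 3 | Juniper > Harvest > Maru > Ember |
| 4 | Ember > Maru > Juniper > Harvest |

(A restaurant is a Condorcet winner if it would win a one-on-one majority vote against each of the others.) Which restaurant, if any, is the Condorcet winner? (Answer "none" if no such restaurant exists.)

Check each pair by majority over 11 ballots:
Ember vs Harvest: Ember preferred on 4 ballots; Harvest wins 7–4.
Ember vs Juniper: Juniper, 7–4.
Ember vs Maru: Ember preferred on 4 ballots; Maru wins 7–4.
Harvest–Juniper: Juniper 7–4.
Harvest vs Maru: Harvest wins 7–4.
Juniper–Maru: Maru 8–3.
No restaurant is unbeaten: Ember loses to Harvest; Harvest loses to Juniper; Juniper loses to Maru; Maru loses to Harvest. In particular Harvest > Maru > Juniper > Harvest is a majority cycle — no Condorcet winner exists.

none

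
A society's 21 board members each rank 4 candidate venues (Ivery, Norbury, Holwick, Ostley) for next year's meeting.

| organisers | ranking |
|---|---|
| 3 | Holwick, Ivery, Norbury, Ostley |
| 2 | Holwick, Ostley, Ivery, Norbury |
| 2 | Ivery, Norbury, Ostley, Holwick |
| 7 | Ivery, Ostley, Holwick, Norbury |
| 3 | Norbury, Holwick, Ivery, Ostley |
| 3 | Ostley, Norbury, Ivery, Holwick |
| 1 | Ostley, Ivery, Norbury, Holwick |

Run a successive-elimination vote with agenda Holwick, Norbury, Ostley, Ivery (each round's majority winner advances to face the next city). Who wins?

Round 1: Holwick vs Norbury — 12–9, Holwick advances.
Round 2: Holwick vs Ostley — 8–13, Ostley advances.
Round 3: Ostley vs Ivery — 6–15, Ivery advances.
Ivery survives the agenda.

Ivery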